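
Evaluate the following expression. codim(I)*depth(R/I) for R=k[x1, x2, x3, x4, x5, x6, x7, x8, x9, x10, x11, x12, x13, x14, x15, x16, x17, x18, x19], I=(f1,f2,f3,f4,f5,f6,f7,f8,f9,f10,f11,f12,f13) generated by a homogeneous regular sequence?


codim=13, depth=dim(R/I)=19-13=6
Product=13*6=78


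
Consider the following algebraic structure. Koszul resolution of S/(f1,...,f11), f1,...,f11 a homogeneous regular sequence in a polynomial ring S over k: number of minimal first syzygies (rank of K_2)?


Regular sequence => Koszul complex is the minimal free resolution.
Syz_1 minimally generated by Koszul relations f_i*e_j - f_j*e_i (i<j): mu(Syz_1) = beta_2 = C(m,2) = m(m-1)/2
m=11
11*10/2 = 55


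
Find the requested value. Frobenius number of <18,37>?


gcd(18,37)=1 => F=ab-a-b=18*37-18-37=666-55=611


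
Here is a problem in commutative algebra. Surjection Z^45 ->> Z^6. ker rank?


rank(ker) = 45-6 = 39


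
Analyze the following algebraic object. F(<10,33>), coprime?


gcd(10,33)=1 => F=ab-a-b=10*33-10-33=330-43=287


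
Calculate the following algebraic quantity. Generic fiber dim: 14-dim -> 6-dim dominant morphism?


dim(fiber)=dim(X)-dim(Y)=14-6=8


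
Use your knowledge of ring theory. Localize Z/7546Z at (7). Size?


7-primary part: 7546=7^3*22
Size=7^3=343


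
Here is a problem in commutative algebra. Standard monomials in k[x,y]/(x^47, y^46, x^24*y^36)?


k[x,y]/I, I = (x^47, y^46, x^24*y^36)
Rect: 47x46=2162. Corner: (47-24)x(46-36)=230.
dim = 2162-230 = 1932


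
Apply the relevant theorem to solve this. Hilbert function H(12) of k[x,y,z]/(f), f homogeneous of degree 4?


C(14,2)-C(10,2)=91-45=46


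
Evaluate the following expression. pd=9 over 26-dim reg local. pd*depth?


pd+depth=26
depth=26-9=17
pd*depth=9*17=153


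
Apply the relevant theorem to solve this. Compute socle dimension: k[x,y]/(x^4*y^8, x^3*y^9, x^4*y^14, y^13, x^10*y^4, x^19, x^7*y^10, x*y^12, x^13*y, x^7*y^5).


Socle = ann(m) = span of standard monomials u with x*u, y*u in I (staircase corners).
Redundant generators: x^7*y^10, x^4*y^14
Minimal generators: x^19, x^13*y, x^10*y^4, x^7*y^5, x^4*y^8, x^3*y^9, x*y^12, y^13
Corners: y^12, x^2y^11, x^3y^8, x^6y^7, x^9y^4, x^12y^3, x^18
Socle dim=7


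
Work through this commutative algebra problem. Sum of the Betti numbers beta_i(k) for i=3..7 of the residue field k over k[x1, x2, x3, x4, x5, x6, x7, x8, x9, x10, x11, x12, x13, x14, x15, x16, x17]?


Koszul resolution: beta_i(k)=C(n,i), n=17
C(17,3)=680, C(17,4)=2380, C(17,5)=6188, C(17,6)=12376, C(17,7)=19448
Sum=41072


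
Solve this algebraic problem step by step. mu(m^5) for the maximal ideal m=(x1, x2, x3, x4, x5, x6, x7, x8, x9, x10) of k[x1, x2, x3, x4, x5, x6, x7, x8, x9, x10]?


Graded Nakayama: mu(m^d) = dim_k (m^d/m^(d+1)) = #degree-5 monomials in 10 vars
C(n+d-1,d)=C(14,5)=2002


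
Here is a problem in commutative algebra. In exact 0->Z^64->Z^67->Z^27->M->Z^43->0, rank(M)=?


Alt sum=0:
(-1)^0*64 + (-1)^1*67 + (-1)^2*27 + (-1)^3*? + (-1)^4*43=0
rank(M)=67


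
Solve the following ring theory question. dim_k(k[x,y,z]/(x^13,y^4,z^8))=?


Basis: x^iy^jz^k, i<13,j<4,k<8
13*4*8=416


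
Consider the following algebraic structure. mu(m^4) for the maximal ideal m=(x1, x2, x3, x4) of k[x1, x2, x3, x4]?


Graded Nakayama: mu(m^d) = dim_k (m^d/m^(d+1)) = #degree-4 monomials in 4 vars
C(n+d-1,d)=C(7,4)=35


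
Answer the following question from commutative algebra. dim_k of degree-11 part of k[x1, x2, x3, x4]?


C(d+n-1,n-1)=C(14,3)=364


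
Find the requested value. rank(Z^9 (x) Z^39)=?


rank(M(x)N) = rank(M)*rank(N)
9*39 = 351


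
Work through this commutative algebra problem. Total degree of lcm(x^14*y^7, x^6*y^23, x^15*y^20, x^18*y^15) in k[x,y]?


lcm = componentwise max:
x: max(14,6,15,18)=18
y: max(7,23,20,15)=23
Total=18+23=41


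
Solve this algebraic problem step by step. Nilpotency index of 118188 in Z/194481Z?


118188^k mod 194481:
k=1: 118188
k=2: 0
First zero at k = 2


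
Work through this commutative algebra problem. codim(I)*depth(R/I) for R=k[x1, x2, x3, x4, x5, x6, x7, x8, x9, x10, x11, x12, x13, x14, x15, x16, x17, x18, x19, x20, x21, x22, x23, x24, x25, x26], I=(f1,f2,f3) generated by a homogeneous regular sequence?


codim=3, depth=dim(R/I)=26-3=23
Product=3*23=69


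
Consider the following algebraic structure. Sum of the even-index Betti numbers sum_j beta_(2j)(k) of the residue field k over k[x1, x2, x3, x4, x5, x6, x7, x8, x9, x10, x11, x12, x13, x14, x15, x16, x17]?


Koszul resolution: beta_i(k)=C(n,i), n=17
sum_even C(17,i) = 2^(n-1) = 2^16 = 65536


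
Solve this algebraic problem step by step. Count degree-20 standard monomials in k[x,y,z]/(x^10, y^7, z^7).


Need i<10, j<7, k<7 with i+j+k=20.
For each i, j ranges over max(0,20-i-6)..min(6,20-i):
  i=0: j in [14,6] -> 0
  i=1: j in [13,6] -> 0
  i=2: j in [12,6] -> 0
  i=3: j in [11,6] -> 0
  i=4: j in [10,6] -> 0
  i=5: j in [9,6] -> 0
  i=6: j in [8,6] -> 0
  i=7: j in [7,6] -> 0
  i=8: j in [6,6] -> 1
  i=9: j in [5,6] -> 2
H(20) = 0+0+0+0+0+0+0+0+1+2 = 3


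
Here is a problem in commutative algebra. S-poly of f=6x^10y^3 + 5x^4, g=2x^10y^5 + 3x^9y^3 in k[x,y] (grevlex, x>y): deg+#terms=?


LT(f)=6x^10y^3, LT(g)=2x^10y^5
lcm(LM)=x^10y^5
S(f,g) (scaled by 12 to clear denominators) = 2y^2*f - 6*g = -18x^9y^3 + 10x^4y^2
2 terms, deg 12.
12+2=14


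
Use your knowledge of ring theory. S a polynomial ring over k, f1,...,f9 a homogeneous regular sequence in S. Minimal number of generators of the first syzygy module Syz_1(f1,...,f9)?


Regular sequence => Koszul complex is the minimal free resolution.
Syz_1 minimally generated by Koszul relations f_i*e_j - f_j*e_i (i<j): mu(Syz_1) = beta_2 = C(m,2) = m(m-1)/2
m=9
9*8/2 = 36


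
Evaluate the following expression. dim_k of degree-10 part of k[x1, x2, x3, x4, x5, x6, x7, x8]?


C(d+n-1,n-1)=C(17,7)=19448


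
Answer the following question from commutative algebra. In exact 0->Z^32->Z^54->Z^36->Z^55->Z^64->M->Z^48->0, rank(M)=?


Alt sum=0:
(-1)^0*32 + (-1)^1*54 + (-1)^2*36 + (-1)^3*55 + (-1)^4*64 + (-1)^5*? + (-1)^6*48=0
rank(M)=71


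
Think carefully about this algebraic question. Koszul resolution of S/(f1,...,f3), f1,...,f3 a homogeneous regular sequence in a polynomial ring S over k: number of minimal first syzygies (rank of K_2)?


Regular sequence => Koszul complex is the minimal free resolution.
Syz_1 minimally generated by Koszul relations f_i*e_j - f_j*e_i (i<j): mu(Syz_1) = beta_2 = C(m,2) = m(m-1)/2
m=3
3*2/2 = 3


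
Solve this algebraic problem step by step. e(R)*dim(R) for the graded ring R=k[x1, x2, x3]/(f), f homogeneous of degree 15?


e(R)=deg(f)=15, dim(R)=3-1=2
e*dim=15*2=30


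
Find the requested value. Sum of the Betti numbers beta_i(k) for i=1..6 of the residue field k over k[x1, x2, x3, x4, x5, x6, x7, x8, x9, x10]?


Koszul resolution: beta_i(k)=C(n,i), n=10
C(10,1)=10, C(10,2)=45, C(10,3)=120, C(10,4)=210, C(10,5)=252, C(10,6)=210
Sum=847


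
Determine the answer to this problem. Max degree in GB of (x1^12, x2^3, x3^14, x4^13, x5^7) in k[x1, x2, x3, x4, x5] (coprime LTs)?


Pure powers, coprime LTs => already GB.
Degrees: 12, 3, 14, 13, 7
Max=14


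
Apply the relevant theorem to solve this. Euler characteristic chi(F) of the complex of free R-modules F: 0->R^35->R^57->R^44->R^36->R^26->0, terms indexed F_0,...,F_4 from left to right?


chi = sum (-1)^i * rank:
(-1)^0*35=35
(-1)^1*57=-57
(-1)^2*44=44
(-1)^3*36=-36
(-1)^4*26=26
chi=12


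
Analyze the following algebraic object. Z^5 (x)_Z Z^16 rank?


rank(M(x)N) = rank(M)*rank(N)
5*16 = 80


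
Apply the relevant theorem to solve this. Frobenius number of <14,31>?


gcd(14,31)=1 => F=ab-a-b=14*31-14-31=434-45=389


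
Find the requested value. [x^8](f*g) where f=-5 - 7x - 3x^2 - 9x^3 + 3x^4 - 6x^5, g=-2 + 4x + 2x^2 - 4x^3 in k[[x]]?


[x^8] = sum a_i*b_j, i+j=8
  -6*-4=24
Sum=24


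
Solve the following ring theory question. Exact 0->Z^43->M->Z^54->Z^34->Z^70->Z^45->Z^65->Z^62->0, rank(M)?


Alt sum=0:
(-1)^0*43 + (-1)^1*? + (-1)^2*54 + (-1)^3*34 + (-1)^4*70 + (-1)^5*45 + (-1)^6*65 + (-1)^7*62=0
rank(M)=91


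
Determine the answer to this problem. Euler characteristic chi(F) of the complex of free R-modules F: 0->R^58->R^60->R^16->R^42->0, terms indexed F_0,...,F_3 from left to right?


chi = sum (-1)^i * rank:
(-1)^0*58=58
(-1)^1*60=-60
(-1)^2*16=16
(-1)^3*42=-42
chi=-28


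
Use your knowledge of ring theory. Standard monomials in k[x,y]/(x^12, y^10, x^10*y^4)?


k[x,y]/I, I = (x^12, y^10, x^10*y^4)
Rect: 12x10=120. Corner: (12-10)x(10-4)=12.
dim = 120-12 = 108


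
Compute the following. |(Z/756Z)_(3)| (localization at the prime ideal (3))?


3-primary part: 756=3^3*28
Size=3^3=27


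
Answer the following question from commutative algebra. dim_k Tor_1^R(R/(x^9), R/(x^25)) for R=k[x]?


Tor_1(R/I,R/J)=(I cap J)/IJ=(x^25)/(x^34)
dim=34-25=min(9,25)=9


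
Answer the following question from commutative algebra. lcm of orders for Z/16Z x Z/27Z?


Exponent = lcm of the cyclic orders; pairwise coprime => product.
2^4*3^3=16*27=432


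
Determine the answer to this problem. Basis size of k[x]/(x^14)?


Basis: 1,x,...,x^13
dim=14


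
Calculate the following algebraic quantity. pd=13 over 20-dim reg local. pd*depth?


pd+depth=20
depth=20-13=7
pd*depth=13*7=91


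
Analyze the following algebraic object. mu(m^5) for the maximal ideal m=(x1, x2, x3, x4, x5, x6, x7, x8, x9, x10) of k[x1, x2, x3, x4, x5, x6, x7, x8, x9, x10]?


Graded Nakayama: mu(m^d) = dim_k (m^d/m^(d+1)) = #degree-5 monomials in 10 vars
C(n+d-1,d)=C(14,5)=2002


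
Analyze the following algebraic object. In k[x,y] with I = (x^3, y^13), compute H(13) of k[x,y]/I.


k[x,y], I = (x^3, y^13), d = 13
Need i < 3 and d-i < 13.
Range: 1 <= i <= 2.
H(13) = 2


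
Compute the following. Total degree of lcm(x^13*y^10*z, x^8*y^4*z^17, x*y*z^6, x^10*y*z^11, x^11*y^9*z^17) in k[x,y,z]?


lcm = componentwise max:
x: max(13,8,1,10,11)=13
y: max(10,4,1,1,9)=10
z: max(1,17,6,11,17)=17
Total=13+10+17=40


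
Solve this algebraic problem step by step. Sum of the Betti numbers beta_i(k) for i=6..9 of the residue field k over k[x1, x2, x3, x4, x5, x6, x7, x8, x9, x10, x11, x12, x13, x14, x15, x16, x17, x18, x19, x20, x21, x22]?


Koszul resolution: beta_i(k)=C(n,i), n=22
C(22,6)=74613, C(22,7)=170544, C(22,8)=319770, C(22,9)=497420
Sum=1062347


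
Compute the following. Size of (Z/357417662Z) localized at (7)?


7-primary part: 357417662=7^8*62
Size=7^8=5764801


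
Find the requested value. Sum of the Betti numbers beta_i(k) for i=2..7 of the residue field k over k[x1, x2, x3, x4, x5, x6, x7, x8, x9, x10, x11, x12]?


Koszul resolution: beta_i(k)=C(n,i), n=12
C(12,2)=66, C(12,3)=220, C(12,4)=495, C(12,5)=792, C(12,6)=924, C(12,7)=792
Sum=3289


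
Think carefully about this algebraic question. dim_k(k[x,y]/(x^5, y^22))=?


Basis: x^i*y^j, i<5, j<22
5*22=110


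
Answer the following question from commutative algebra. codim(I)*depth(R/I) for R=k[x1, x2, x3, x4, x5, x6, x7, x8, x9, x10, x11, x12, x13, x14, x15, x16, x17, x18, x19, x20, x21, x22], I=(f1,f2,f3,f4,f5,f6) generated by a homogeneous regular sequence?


codim=6, depth=dim(R/I)=22-6=16
Product=6*16=96


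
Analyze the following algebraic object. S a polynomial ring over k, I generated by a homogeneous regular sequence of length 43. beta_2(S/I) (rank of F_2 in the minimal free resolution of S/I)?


Regular sequence => Koszul complex is the minimal free resolution.
Syz_1 minimally generated by Koszul relations f_i*e_j - f_j*e_i (i<j): mu(Syz_1) = beta_2 = C(m,2) = m(m-1)/2
m=43
43*42/2 = 903


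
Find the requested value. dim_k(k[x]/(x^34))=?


Basis: 1,x,...,x^33
dim=34


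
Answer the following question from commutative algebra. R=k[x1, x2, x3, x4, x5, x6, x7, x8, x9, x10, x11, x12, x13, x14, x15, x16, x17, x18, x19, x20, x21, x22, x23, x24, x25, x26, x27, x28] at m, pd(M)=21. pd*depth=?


pd+depth=28
depth=28-21=7
pd*depth=21*7=147


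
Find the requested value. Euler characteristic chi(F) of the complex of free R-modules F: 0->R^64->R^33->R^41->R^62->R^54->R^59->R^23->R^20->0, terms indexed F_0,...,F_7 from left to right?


chi = sum (-1)^i * rank:
(-1)^0*64=64
(-1)^1*33=-33
(-1)^2*41=41
(-1)^3*62=-62
(-1)^4*54=54
(-1)^5*59=-59
(-1)^6*23=23
(-1)^7*20=-20
chi=8


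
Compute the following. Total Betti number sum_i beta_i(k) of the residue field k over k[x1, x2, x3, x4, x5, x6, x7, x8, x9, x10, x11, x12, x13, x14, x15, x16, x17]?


Koszul resolution: beta_i(k)=C(n,i), n=17
sum_i C(17,i) = 2^17 = 131072


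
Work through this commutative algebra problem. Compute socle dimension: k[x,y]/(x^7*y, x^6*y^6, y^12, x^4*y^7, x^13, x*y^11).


Socle = ann(m) = span of standard monomials u with x*u, y*u in I (staircase corners).
Minimal generators: x^13, x^7*y, x^6*y^6, x^4*y^7, x*y^11, y^12
Corners: y^11, x^3y^10, x^5y^6, x^6y^5, x^12
Socle dim=5


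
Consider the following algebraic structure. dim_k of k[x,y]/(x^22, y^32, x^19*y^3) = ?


k[x,y]/I, I = (x^22, y^32, x^19*y^3)
Rect: 22x32=704. Corner: (22-19)x(32-3)=87.
dim = 704-87 = 617


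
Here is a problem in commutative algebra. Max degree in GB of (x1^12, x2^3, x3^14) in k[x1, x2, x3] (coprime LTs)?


Pure powers, coprime LTs => already GB.
Degrees: 12, 3, 14
Max=14


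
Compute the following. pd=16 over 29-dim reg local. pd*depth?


pd+depth=29
depth=29-16=13
pd*depth=16*13=208


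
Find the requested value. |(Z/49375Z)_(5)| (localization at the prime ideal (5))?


5-primary part: 49375=5^4*79
Size=5^4=625


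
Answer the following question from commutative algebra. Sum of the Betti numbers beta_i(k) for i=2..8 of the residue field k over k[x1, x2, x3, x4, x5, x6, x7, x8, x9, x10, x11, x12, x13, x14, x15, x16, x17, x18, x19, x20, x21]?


Koszul resolution: beta_i(k)=C(n,i), n=21
C(21,2)=210, C(21,3)=1330, C(21,4)=5985, C(21,5)=20349, C(21,6)=54264, C(21,7)=116280, C(21,8)=203490
Sum=401908


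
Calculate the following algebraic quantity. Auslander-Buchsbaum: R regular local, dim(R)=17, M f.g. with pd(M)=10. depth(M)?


pd+depth=depth(R)=17
depth=17-10=7


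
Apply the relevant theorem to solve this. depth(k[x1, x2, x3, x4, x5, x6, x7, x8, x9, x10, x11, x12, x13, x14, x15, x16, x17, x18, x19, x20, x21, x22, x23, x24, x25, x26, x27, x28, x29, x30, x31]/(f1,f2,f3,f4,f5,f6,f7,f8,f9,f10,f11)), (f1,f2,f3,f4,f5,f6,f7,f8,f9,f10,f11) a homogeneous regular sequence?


depth(R)=31
depth(R/I)=31-11=20


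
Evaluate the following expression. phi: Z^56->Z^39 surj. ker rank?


rank(ker) = 56-39 = 17


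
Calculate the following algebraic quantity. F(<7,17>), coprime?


gcd(7,17)=1 => F=ab-a-b=7*17-7-17=119-24=95


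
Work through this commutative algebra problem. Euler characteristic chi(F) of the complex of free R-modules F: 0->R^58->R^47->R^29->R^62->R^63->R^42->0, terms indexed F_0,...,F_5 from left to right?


chi = sum (-1)^i * rank:
(-1)^0*58=58
(-1)^1*47=-47
(-1)^2*29=29
(-1)^3*62=-62
(-1)^4*63=63
(-1)^5*42=-42
chi=-1


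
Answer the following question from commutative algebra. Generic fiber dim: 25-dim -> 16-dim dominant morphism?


dim(fiber)=dim(X)-dim(Y)=25-16=9


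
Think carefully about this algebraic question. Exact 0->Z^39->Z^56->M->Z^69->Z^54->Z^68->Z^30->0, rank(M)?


Alt sum=0:
(-1)^0*39 + (-1)^1*56 + (-1)^2*? + (-1)^3*69 + (-1)^4*54 + (-1)^5*68 + (-1)^6*30=0
rank(M)=70


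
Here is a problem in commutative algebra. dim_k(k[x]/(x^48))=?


Basis: 1,x,...,x^47
dim=48


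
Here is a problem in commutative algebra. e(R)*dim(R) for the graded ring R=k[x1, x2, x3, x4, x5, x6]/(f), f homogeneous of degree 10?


e(R)=deg(f)=10, dim(R)=6-1=5
e*dim=10*5=50


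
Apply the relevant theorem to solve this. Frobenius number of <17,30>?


gcd(17,30)=1 => F=ab-a-b=17*30-17-30=510-47=463


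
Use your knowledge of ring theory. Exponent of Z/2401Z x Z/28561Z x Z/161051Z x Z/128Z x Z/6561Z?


Exponent = lcm of the cyclic orders; pairwise coprime => product.
7^4*13^4*11^5*2^7*3^8=2401*28561*161051*128*6561=9274895016288789888


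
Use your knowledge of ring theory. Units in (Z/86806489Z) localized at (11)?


Local ring = Z/1771561Z.
phi(1771561) = 11^5*(11-1) = 1610510


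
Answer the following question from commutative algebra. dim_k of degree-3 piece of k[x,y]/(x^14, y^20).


k[x,y], I = (x^14, y^20), d = 3
Need i < 14 and d-i < 20.
Range: 0 <= i <= 3.
H(3) = 4


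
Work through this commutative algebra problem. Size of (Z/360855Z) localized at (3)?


3-primary part: 360855=3^8*55
Size=3^8=6561


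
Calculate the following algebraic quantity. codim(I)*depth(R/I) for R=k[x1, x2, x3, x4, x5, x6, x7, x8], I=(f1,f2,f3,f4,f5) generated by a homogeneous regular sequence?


codim=5, depth=dim(R/I)=8-5=3
Product=5*3=15


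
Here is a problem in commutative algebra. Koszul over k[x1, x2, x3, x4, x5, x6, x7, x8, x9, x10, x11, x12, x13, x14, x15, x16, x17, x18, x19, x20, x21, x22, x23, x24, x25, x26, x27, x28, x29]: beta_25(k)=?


C(n,i)=C(29,25)=23751


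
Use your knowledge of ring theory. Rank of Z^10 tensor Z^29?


rank(M(x)N) = rank(M)*rank(N)
10*29 = 290


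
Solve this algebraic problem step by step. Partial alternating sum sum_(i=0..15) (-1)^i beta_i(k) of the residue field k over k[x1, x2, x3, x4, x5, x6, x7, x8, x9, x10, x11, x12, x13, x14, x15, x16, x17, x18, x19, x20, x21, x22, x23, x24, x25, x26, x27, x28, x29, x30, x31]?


Koszul resolution: beta_i(k)=C(n,i), n=31
sum_(i=0..p) (-1)^i C(n,i) = (-1)^p C(n-1,p)
(-1)^15*C(30,15) = (-1)^15*155117520 = -155117520


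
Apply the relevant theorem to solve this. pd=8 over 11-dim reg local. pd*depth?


pd+depth=11
depth=11-8=3
pd*depth=8*3=24


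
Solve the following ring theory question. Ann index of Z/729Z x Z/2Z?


Exponent = lcm of the cyclic orders; pairwise coprime => product.
3^6*2^1=729*2=1458


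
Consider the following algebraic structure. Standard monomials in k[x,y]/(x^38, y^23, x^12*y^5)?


k[x,y]/I, I = (x^38, y^23, x^12*y^5)
Rect: 38x23=874. Corner: (38-12)x(23-5)=468.
dim = 874-468 = 406


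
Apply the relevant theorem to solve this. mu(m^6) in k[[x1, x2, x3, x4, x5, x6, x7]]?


C(n+d-1,d)=C(12,6)=924


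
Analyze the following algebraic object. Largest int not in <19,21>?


gcd(19,21)=1 => F=ab-a-b=19*21-19-21=399-40=359


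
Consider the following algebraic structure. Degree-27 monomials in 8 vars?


C(d+n-1,n-1)=C(34,7)=5379616


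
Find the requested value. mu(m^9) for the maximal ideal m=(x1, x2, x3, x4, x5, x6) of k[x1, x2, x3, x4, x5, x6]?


Graded Nakayama: mu(m^d) = dim_k (m^d/m^(d+1)) = #degree-9 monomials in 6 vars
C(n+d-1,d)=C(14,9)=2002


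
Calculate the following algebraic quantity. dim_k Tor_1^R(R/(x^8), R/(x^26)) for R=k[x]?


Tor_1(R/I,R/J)=(I cap J)/IJ=(x^26)/(x^34)
dim=34-26=min(8,26)=8


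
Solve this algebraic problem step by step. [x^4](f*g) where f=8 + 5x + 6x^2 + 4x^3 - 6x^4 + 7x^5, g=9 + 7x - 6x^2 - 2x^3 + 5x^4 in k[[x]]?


[x^4] = sum a_i*b_j, i+j=4
  8*5=40
  5*-2=-10
  6*-6=-36
  4*7=28
  -6*9=-54
Sum=-32


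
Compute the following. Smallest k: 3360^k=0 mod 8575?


3360^k mod 8575:
k=1: 3360
k=2: 4900
k=3: 0
First zero at k = 3


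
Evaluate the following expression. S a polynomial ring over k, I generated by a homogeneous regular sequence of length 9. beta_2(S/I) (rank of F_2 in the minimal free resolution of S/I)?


Regular sequence => Koszul complex is the minimal free resolution.
Syz_1 minimally generated by Koszul relations f_i*e_j - f_j*e_i (i<j): mu(Syz_1) = beta_2 = C(m,2) = m(m-1)/2
m=9
9*8/2 = 36


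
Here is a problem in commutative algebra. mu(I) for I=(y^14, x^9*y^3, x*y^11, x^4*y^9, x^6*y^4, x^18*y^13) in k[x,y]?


Remove redundant (divisible by others).
x^18*y^13 redundant.
Min: x^9*y^3, x^6*y^4, x^4*y^9, x*y^11, y^14
Count=5


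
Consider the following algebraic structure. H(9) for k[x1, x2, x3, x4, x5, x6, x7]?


C(d+n-1,n-1)=C(15,6)=5005


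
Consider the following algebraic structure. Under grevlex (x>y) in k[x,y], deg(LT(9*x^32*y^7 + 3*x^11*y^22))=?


LT: 9*x^32*y^7
deg_x=32, deg_y=7
Total=32+7=39


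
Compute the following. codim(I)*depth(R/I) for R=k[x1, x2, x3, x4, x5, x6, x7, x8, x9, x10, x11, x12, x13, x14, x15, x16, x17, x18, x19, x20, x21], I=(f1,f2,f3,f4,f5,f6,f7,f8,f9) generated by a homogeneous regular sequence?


codim=9, depth=dim(R/I)=21-9=12
Product=9*12=108


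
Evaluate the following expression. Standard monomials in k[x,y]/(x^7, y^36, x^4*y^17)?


k[x,y]/I, I = (x^7, y^36, x^4*y^17)
Rect: 7x36=252. Corner: (7-4)x(36-17)=57.
dim = 252-57 = 195


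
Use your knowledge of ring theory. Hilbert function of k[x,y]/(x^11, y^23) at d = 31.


k[x,y], I = (x^11, y^23), d = 31
Need i < 11 and d-i < 23.
Range: 9 <= i <= 10.
H(31) = 2


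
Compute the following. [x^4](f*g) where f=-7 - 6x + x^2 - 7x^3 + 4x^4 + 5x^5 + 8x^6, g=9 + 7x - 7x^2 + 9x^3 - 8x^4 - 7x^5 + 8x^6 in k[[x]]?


[x^4] = sum a_i*b_j, i+j=4
  -7*-8=56
  -6*9=-54
  1*-7=-7
  -7*7=-49
  4*9=36
Sum=-18


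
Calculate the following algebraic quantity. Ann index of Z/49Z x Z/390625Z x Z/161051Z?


Exponent = lcm of the cyclic orders; pairwise coprime => product.
7^2*5^8*11^5=49*390625*161051=3082616796875


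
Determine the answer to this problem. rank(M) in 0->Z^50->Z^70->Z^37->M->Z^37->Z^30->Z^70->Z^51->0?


Alt sum=0:
(-1)^0*50 + (-1)^1*70 + (-1)^2*37 + (-1)^3*? + (-1)^4*37 + (-1)^5*30 + (-1)^6*70 + (-1)^7*51=0
rank(M)=43


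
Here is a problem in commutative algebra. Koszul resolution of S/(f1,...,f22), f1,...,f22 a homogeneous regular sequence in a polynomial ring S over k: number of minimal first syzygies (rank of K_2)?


Regular sequence => Koszul complex is the minimal free resolution.
Syz_1 minimally generated by Koszul relations f_i*e_j - f_j*e_i (i<j): mu(Syz_1) = beta_2 = C(m,2) = m(m-1)/2
m=22
22*21/2 = 231


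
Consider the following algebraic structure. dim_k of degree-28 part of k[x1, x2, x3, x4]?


C(d+n-1,n-1)=C(31,3)=4495


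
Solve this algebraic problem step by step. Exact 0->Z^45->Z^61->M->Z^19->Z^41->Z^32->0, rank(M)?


Alt sum=0:
(-1)^0*45 + (-1)^1*61 + (-1)^2*? + (-1)^3*19 + (-1)^4*41 + (-1)^5*32=0
rank(M)=26


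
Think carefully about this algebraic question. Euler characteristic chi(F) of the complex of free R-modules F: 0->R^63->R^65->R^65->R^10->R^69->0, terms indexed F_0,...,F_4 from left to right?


chi = sum (-1)^i * rank:
(-1)^0*63=63
(-1)^1*65=-65
(-1)^2*65=65
(-1)^3*10=-10
(-1)^4*69=69
chi=122


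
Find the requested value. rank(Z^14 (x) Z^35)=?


rank(M(x)N) = rank(M)*rank(N)
14*35 = 490


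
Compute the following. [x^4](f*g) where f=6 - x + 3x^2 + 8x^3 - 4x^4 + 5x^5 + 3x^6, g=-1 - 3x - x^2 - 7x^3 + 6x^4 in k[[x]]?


[x^4] = sum a_i*b_j, i+j=4
  6*6=36
  -1*-7=7
  3*-1=-3
  8*-3=-24
  -4*-1=4
Sum=20


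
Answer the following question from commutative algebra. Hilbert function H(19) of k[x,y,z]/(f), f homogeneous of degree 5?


C(21,2)-C(16,2)=210-120=90


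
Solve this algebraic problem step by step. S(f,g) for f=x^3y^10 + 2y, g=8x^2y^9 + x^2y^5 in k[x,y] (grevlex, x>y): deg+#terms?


LT(f)=x^3y^10, LT(g)=8x^2y^9
lcm(LM)=x^3y^10
S(f,g) (scaled by 8 to clear denominators) = 8*f - xy*g = -x^3y^6 + 16y
2 terms, deg 9.
9+2=11


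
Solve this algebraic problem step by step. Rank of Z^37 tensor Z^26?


rank(M(x)N) = rank(M)*rank(N)
37*26 = 962


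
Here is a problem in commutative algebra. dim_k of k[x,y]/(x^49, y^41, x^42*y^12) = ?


k[x,y]/I, I = (x^49, y^41, x^42*y^12)
Rect: 49x41=2009. Corner: (49-42)x(41-12)=203.
dim = 2009-203 = 1806


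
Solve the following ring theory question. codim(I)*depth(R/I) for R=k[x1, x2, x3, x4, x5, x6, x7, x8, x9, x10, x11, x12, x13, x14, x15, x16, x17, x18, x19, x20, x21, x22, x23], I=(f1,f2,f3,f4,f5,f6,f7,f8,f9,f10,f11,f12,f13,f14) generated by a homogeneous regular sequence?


codim=14, depth=dim(R/I)=23-14=9
Product=14*9=126


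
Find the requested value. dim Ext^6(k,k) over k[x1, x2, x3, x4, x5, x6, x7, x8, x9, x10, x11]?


C(n,i)=C(11,6)=462


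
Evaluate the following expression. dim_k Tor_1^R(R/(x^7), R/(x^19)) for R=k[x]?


Tor_1(R/I,R/J)=(I cap J)/IJ=(x^19)/(x^26)
dim=26-19=min(7,19)=7


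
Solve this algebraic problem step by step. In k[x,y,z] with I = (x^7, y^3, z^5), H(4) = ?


Need i<7, j<3, k<5 with i+j+k=4.
For each i, j ranges over max(0,4-i-4)..min(2,4-i):
  i=0: j in [0,2] -> 3
  i=1: j in [0,2] -> 3
  i=2: j in [0,2] -> 3
  i=3: j in [0,1] -> 2
  i=4: j in [0,0] -> 1
H(4) = 3+3+3+2+1 = 12


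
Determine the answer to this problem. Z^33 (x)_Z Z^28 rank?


rank(M(x)N) = rank(M)*rank(N)
33*28 = 924


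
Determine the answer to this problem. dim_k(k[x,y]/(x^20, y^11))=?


Basis: x^i*y^j, i<20, j<11
20*11=220


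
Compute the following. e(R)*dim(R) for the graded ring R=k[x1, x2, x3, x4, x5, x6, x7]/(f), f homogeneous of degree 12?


e(R)=deg(f)=12, dim(R)=7-1=6
e*dim=12*6=72


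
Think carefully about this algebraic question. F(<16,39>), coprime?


gcd(16,39)=1 => F=ab-a-b=16*39-16-39=624-55=569


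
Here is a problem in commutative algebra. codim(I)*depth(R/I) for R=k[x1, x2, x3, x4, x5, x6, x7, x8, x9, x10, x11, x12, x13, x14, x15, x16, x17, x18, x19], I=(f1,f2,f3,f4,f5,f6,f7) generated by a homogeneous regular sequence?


codim=7, depth=dim(R/I)=19-7=12
Product=7*12=84


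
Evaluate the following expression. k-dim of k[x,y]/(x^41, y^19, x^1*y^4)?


k[x,y]/I, I = (x^41, y^19, x^1*y^4)
Rect: 41x19=779. Corner: (41-1)x(19-4)=600.
dim = 779-600 = 179


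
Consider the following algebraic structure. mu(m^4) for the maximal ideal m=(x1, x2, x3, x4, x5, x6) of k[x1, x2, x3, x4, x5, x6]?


Graded Nakayama: mu(m^d) = dim_k (m^d/m^(d+1)) = #degree-4 monomials in 6 vars
C(n+d-1,d)=C(9,4)=126


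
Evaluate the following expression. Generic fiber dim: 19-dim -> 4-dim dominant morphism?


dim(fiber)=dim(X)-dim(Y)=19-4=15


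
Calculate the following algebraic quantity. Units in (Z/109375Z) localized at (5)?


Local ring = Z/15625Z.
phi(15625) = 5^5*(5-1) = 12500


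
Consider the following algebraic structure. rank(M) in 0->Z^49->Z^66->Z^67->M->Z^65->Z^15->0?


Alt sum=0:
(-1)^0*49 + (-1)^1*66 + (-1)^2*67 + (-1)^3*? + (-1)^4*65 + (-1)^5*15=0
rank(M)=100


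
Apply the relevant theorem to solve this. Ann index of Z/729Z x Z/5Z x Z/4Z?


Exponent = lcm of the cyclic orders; pairwise coprime => product.
3^6*5^1*2^2=729*5*4=14580


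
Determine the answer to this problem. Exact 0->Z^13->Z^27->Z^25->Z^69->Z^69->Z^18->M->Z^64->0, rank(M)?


Alt sum=0:
(-1)^0*13 + (-1)^1*27 + (-1)^2*25 + (-1)^3*69 + (-1)^4*69 + (-1)^5*18 + (-1)^6*? + (-1)^7*64=0
rank(M)=71


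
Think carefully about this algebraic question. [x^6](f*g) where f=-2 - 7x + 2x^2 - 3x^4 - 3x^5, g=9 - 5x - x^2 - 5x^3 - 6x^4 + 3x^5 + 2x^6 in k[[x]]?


[x^6] = sum a_i*b_j, i+j=6
  -2*2=-4
  -7*3=-21
  2*-6=-12
  -3*-1=3
  -3*-5=15
Sum=-19


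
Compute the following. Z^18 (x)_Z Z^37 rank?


rank(M(x)N) = rank(M)*rank(N)
18*37 = 666


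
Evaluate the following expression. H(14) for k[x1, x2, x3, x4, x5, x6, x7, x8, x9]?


C(d+n-1,n-1)=C(22,8)=319770


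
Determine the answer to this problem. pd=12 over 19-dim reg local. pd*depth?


pd+depth=19
depth=19-12=7
pd*depth=12*7=84


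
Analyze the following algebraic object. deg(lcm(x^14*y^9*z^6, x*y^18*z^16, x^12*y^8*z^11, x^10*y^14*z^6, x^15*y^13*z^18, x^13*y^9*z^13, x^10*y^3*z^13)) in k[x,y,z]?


lcm = componentwise max:
x: max(14,1,12,10,15,13,10)=15
y: max(9,18,8,14,13,9,3)=18
z: max(6,16,11,6,18,13,13)=18
Total=15+18+18=51


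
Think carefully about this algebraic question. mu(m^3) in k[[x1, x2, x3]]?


C(n+d-1,d)=C(5,3)=10


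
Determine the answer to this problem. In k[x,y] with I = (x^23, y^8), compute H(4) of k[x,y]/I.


k[x,y], I = (x^23, y^8), d = 4
Need i < 23 and d-i < 8.
Range: 0 <= i <= 4.
H(4) = 5


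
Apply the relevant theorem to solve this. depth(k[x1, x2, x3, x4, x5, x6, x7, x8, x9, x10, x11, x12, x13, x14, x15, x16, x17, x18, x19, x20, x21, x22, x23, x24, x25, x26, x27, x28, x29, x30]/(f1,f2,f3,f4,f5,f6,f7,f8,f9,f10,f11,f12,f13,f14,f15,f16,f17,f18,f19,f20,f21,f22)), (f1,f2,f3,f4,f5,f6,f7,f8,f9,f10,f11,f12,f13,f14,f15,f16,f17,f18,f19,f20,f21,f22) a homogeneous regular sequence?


depth(R)=30
depth(R/I)=30-22=8


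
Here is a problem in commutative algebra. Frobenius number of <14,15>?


gcd(14,15)=1 => F=ab-a-b=14*15-14-15=210-29=181


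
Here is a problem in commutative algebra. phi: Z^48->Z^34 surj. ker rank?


rank(ker) = 48-34 = 14


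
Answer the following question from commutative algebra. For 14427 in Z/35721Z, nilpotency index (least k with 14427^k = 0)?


14427^k mod 35721:
k=1: 14427
k=2: 27783
k=3: 0
First zero at k = 3


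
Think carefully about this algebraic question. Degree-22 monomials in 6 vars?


C(d+n-1,n-1)=C(27,5)=80730


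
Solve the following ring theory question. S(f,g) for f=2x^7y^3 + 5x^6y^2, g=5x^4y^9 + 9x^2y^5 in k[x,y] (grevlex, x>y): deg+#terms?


LT(f)=2x^7y^3, LT(g)=5x^4y^9
lcm(LM)=x^7y^9
S(f,g) (scaled by 10 to clear denominators) = 5y^6*f - 2x^3*g = 25x^6y^8 - 18x^5y^5
2 terms, deg 14.
14+2=16


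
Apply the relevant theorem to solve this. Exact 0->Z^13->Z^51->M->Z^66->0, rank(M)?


Alt sum=0:
(-1)^0*13 + (-1)^1*51 + (-1)^2*? + (-1)^3*66=0
rank(M)=104


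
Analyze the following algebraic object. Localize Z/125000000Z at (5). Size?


5-primary part: 125000000=5^9*64
Size=5^9=1953125


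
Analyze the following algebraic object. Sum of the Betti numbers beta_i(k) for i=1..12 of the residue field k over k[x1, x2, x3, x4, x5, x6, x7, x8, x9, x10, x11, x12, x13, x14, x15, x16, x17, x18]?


Koszul resolution: beta_i(k)=C(n,i), n=18
C(18,1)=18, C(18,2)=153, C(18,3)=816, C(18,4)=3060, C(18,5)=8568, C(18,6)=18564, C(18,7)=31824, C(18,8)=43758, C(18,9)=48620, C(18,10)=43758, C(18,11)=31824, C(18,12)=18564
Sum=249527


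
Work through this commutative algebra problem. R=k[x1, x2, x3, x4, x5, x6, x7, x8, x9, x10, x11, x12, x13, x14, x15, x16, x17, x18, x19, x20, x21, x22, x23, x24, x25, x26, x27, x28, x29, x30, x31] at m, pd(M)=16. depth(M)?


pd+depth=depth(R)=31
depth=31-16=15


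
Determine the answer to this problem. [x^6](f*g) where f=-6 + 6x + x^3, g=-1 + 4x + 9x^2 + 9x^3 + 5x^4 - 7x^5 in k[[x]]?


[x^6] = sum a_i*b_j, i+j=6
  6*-7=-42
  1*9=9
Sum=-33


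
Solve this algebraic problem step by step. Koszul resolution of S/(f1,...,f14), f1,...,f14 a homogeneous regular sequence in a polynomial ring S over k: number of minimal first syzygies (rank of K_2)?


Regular sequence => Koszul complex is the minimal free resolution.
Syz_1 minimally generated by Koszul relations f_i*e_j - f_j*e_i (i<j): mu(Syz_1) = beta_2 = C(m,2) = m(m-1)/2
m=14
14*13/2 = 91


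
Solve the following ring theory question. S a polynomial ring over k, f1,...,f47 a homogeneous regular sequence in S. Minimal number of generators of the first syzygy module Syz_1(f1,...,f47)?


Regular sequence => Koszul complex is the minimal free resolution.
Syz_1 minimally generated by Koszul relations f_i*e_j - f_j*e_i (i<j): mu(Syz_1) = beta_2 = C(m,2) = m(m-1)/2
m=47
47*46/2 = 1081


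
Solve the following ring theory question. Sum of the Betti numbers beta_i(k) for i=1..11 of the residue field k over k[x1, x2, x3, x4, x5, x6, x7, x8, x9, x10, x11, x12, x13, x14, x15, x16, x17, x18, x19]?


Koszul resolution: beta_i(k)=C(n,i), n=19
C(19,1)=19, C(19,2)=171, C(19,3)=969, C(19,4)=3876, C(19,5)=11628, C(19,6)=27132, C(19,7)=50388, C(19,8)=75582, C(19,9)=92378, C(19,10)=92378, C(19,11)=75582
Sum=430103


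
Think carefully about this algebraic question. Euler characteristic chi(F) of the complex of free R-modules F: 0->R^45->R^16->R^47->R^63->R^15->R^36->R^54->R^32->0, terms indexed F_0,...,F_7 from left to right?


chi = sum (-1)^i * rank:
(-1)^0*45=45
(-1)^1*16=-16
(-1)^2*47=47
(-1)^3*63=-63
(-1)^4*15=15
(-1)^5*36=-36
(-1)^6*54=54
(-1)^7*32=-32
chi=14


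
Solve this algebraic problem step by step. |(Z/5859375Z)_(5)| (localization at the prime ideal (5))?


5-primary part: 5859375=5^9*3
Size=5^9=1953125


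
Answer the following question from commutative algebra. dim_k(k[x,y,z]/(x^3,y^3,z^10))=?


Basis: x^iy^jz^k, i<3,j<3,k<10
3*3*10=90


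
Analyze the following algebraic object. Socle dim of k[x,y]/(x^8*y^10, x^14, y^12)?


Socle = ann(m) = span of standard monomials u with x*u, y*u in I (staircase corners).
Minimal generators: x^14, x^8*y^10, y^12
Corners: x^7y^11, x^13y^9
Socle dim=2


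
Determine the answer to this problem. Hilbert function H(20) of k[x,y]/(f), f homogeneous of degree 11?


H(t)=d for t>=d-1.
d=11, t=20
H(20)=11


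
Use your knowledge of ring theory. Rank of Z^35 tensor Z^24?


rank(M(x)N) = rank(M)*rank(N)
35*24 = 840


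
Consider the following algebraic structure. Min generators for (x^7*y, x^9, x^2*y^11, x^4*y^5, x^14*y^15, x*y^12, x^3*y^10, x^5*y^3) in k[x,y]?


Remove redundant (divisible by others).
x^14*y^15 redundant.
Min: x^9, x^7*y, x^5*y^3, x^4*y^5, x^3*y^10, x^2*y^11, x*y^12
Count=7


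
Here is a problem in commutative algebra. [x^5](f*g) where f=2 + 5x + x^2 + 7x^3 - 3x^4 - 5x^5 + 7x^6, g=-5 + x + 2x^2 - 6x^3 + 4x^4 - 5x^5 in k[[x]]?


[x^5] = sum a_i*b_j, i+j=5
  2*-5=-10
  5*4=20
  1*-6=-6
  7*2=14
  -3*1=-3
  -5*-5=25
Sum=40


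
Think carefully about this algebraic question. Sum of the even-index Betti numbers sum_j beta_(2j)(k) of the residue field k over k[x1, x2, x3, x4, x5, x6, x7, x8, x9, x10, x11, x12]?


Koszul resolution: beta_i(k)=C(n,i), n=12
sum_even C(12,i) = 2^(n-1) = 2^11 = 2048


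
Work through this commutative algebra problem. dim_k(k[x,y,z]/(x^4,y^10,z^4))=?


Basis: x^iy^jz^k, i<4,j<10,k<4
4*10*4=160


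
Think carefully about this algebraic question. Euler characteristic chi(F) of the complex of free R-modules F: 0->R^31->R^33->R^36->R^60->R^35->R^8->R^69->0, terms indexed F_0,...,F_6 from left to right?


chi = sum (-1)^i * rank:
(-1)^0*31=31
(-1)^1*33=-33
(-1)^2*36=36
(-1)^3*60=-60
(-1)^4*35=35
(-1)^5*8=-8
(-1)^6*69=69
chi=70


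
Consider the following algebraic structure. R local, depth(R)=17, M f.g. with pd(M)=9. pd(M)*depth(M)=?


pd+depth=17
depth=17-9=8
pd*depth=9*8=72


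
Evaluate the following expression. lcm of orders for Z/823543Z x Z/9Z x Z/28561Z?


Exponent = lcm of the cyclic orders; pairwise coprime => product.
7^7*3^2*13^4=823543*9*28561=211690904607


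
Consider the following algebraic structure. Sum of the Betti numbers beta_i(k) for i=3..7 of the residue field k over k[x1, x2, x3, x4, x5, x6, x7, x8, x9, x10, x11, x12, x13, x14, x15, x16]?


Koszul resolution: beta_i(k)=C(n,i), n=16
C(16,3)=560, C(16,4)=1820, C(16,5)=4368, C(16,6)=8008, C(16,7)=11440
Sum=26196


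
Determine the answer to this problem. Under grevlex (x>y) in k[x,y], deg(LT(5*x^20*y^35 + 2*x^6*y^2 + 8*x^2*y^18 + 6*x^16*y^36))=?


LT: 5*x^20*y^35
deg_x=20, deg_y=35
Total=20+35=55


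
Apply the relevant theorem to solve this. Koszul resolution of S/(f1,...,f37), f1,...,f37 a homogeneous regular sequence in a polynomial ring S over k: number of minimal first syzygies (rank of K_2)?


Regular sequence => Koszul complex is the minimal free resolution.
Syz_1 minimally generated by Koszul relations f_i*e_j - f_j*e_i (i<j): mu(Syz_1) = beta_2 = C(m,2) = m(m-1)/2
m=37
37*36/2 = 666


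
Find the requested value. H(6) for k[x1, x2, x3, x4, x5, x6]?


C(d+n-1,n-1)=C(11,5)=462


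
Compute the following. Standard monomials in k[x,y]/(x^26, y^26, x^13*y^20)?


k[x,y]/I, I = (x^26, y^26, x^13*y^20)
Rect: 26x26=676. Corner: (26-13)x(26-20)=78.
dim = 676-78 = 598


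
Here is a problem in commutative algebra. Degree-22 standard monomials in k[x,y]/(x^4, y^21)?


k[x,y], I = (x^4, y^21), d = 22
Need i < 4 and d-i < 21.
Range: 2 <= i <= 3.
H(22) = 2


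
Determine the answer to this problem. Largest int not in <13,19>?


gcd(13,19)=1 => F=ab-a-b=13*19-13-19=247-32=215


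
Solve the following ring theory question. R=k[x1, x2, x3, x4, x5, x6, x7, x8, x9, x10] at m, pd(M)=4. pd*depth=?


pd+depth=10
depth=10-4=6
pd*depth=4*6=24


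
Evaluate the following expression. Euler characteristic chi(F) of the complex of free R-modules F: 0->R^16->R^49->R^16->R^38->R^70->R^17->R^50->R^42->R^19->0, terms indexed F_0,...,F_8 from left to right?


chi = sum (-1)^i * rank:
(-1)^0*16=16
(-1)^1*49=-49
(-1)^2*16=16
(-1)^3*38=-38
(-1)^4*70=70
(-1)^5*17=-17
(-1)^6*50=50
(-1)^7*42=-42
(-1)^8*19=19
chi=25


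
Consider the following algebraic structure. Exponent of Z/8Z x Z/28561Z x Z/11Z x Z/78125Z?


Exponent = lcm of the cyclic orders; pairwise coprime => product.
2^3*13^4*11^1*5^7=8*28561*11*78125=196356875000


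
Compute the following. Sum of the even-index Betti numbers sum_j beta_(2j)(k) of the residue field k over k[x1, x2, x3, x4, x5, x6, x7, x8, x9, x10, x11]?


Koszul resolution: beta_i(k)=C(n,i), n=11
sum_even C(11,i) = 2^(n-1) = 2^10 = 1024


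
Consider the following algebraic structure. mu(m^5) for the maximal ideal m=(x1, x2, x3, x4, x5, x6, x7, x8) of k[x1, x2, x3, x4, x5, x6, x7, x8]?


Graded Nakayama: mu(m^d) = dim_k (m^d/m^(d+1)) = #degree-5 monomials in 8 vars
C(n+d-1,d)=C(12,5)=792


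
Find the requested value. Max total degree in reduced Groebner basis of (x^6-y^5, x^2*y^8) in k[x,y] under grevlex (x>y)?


LT(f1)=x^6, LT(f2)=x^2y^8, lcm=x^6y^8
S(f1,f2) = y^8*f1 - x^4*f2 = -y^13
Reduced GB = {f1, f2, y^13}; degrees 6, 10, 13
Max = 13


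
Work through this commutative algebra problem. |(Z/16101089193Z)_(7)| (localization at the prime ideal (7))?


7-primary part: 16101089193=7^10*57
Size=7^10=282475249


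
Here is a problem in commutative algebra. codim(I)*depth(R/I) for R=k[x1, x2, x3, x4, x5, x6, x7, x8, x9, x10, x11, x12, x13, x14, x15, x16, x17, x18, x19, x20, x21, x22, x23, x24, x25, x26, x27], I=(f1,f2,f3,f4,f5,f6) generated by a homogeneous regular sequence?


codim=6, depth=dim(R/I)=27-6=21
Product=6*21=126


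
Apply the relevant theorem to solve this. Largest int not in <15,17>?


gcd(15,17)=1 => F=ab-a-b=15*17-15-17=255-32=223


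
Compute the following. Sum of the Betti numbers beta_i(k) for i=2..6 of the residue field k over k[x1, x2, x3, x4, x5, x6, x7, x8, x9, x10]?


Koszul resolution: beta_i(k)=C(n,i), n=10
C(10,2)=45, C(10,3)=120, C(10,4)=210, C(10,5)=252, C(10,6)=210
Sum=837


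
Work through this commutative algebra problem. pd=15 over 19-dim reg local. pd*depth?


pd+depth=19
depth=19-15=4
pd*depth=15*4=60


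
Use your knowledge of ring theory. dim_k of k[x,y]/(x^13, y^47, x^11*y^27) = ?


k[x,y]/I, I = (x^13, y^47, x^11*y^27)
Rect: 13x47=611. Corner: (13-11)x(47-27)=40.
dim = 611-40 = 571


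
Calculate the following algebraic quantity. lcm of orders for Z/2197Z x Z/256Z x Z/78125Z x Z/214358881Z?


Exponent = lcm of the cyclic orders; pairwise coprime => product.
13^3*2^8*5^7*11^8=2197*256*78125*214358881=9418929231140000000


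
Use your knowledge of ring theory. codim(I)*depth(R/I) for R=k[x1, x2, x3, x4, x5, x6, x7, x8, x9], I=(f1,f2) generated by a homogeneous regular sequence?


codim=2, depth=dim(R/I)=9-2=7
Product=2*7=14


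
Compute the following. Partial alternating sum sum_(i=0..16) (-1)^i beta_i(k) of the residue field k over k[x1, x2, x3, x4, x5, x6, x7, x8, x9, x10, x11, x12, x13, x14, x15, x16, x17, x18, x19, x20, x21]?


Koszul resolution: beta_i(k)=C(n,i), n=21
sum_(i=0..p) (-1)^i C(n,i) = (-1)^p C(n-1,p)
(-1)^16*C(20,16) = (-1)^16*4845 = 4845
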